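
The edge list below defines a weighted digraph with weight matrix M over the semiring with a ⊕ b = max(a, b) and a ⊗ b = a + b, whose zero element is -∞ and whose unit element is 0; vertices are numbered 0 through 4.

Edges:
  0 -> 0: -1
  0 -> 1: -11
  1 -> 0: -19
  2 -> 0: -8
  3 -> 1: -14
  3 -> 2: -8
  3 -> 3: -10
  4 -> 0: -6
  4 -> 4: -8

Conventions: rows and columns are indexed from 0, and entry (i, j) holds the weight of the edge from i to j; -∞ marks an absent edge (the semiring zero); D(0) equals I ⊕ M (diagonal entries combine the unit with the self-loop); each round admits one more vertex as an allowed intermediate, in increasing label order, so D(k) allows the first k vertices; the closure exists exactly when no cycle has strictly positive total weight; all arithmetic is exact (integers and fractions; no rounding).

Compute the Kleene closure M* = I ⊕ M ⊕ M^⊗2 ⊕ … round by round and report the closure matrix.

D(0):
  [0, -11, -∞, -∞, -∞]
  [-19, 0, -∞, -∞, -∞]
  [-8, -∞, 0, -∞, -∞]
  [-∞, -14, -8, 0, -∞]
  [-6, -∞, -∞, -∞, 0]
D(1):
  [0, -11, -∞, -∞, -∞]
  [-19, 0, -∞, -∞, -∞]
  [-8, -19, 0, -∞, -∞]
  [-∞, -14, -8, 0, -∞]
  [-6, -17, -∞, -∞, 0]
D(2):
  [0, -11, -∞, -∞, -∞]
  [-19, 0, -∞, -∞, -∞]
  [-8, -19, 0, -∞, -∞]
  [-33, -14, -8, 0, -∞]
  [-6, -17, -∞, -∞, 0]
D(3):
  [0, -11, -∞, -∞, -∞]
  [-19, 0, -∞, -∞, -∞]
  [-8, -19, 0, -∞, -∞]
  [-16, -14, -8, 0, -∞]
  [-6, -17, -∞, -∞, 0]
D(4):
  [0, -11, -∞, -∞, -∞]
  [-19, 0, -∞, -∞, -∞]
  [-8, -19, 0, -∞, -∞]
  [-16, -14, -8, 0, -∞]
  [-6, -17, -∞, -∞, 0]
D(5):
  [0, -11, -∞, -∞, -∞]
  [-19, 0, -∞, -∞, -∞]
  [-8, -19, 0, -∞, -∞]
  [-16, -14, -8, 0, -∞]
  [-6, -17, -∞, -∞, 0]
Answer: M* = [[0, -11, -∞, -∞, -∞], [-19, 0, -∞, -∞, -∞], [-8, -19, 0, -∞, -∞], [-16, -14, -8, 0, -∞], [-6, -17, -∞, -∞, 0]]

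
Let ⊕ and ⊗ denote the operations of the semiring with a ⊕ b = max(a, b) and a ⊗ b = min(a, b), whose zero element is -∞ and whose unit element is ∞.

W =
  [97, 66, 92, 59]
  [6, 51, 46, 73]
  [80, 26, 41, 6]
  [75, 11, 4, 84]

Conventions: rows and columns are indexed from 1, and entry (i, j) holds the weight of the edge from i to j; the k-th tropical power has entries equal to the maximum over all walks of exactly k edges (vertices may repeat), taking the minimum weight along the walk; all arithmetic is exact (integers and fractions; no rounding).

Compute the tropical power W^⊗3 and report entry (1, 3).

W^⊗2:
  [97, 66, 92, 66]
  [73, 51, 46, 73]
  [80, 66, 80, 59]
  [75, 66, 75, 84]
W^⊗3:
  [97, 66, 92, 66]
  [73, 66, 73, 73]
  [80, 66, 80, 66]
  [75, 66, 75, 84]
Key observation: the optimum is the walk 1->1->1->3, with weight 97 min 97 min 92 = 92.
Optimal value attained by: walk 1->1->1->3.
Answer: (W^⊗3)[1][3] = 92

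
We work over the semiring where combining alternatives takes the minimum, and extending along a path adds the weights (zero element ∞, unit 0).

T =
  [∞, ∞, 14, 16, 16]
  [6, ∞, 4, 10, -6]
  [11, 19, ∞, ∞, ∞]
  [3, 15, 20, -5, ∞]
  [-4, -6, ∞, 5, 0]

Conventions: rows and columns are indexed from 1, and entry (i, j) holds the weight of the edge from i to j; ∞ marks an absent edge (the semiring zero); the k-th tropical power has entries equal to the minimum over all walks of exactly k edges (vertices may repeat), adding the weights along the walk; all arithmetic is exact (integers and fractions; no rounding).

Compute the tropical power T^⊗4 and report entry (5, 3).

T^⊗2:
  [12, 10, 36, 11, 16]
  [-10, -12, 20, -1, -6]
  [25, ∞, 23, 27, 13]
  [-2, 10, 15, -10, 9]
  [-4, -6, -2, 0, -12]
T^⊗3:
  [12, 10, 14, 6, 4]
  [-10, -12, -8, -6, -18]
  [9, 7, 39, 18, 13]
  [-7, 3, 10, -15, 4]
  [-16, -18, -2, -7, -12]
T^⊗4:
  [0, -2, 14, 1, 4]
  [-22, -24, -8, -13, -18]
  [9, 7, 11, 13, 1]
  [-12, -2, 5, -20, -3]
  [-16, -18, -14, -12, -24]
Key observation: the optimum is the walk 5->2->5->2->3, with weight (-6) + (-6) + (-6) + 4 = -14.
Optimal value attained by: walk 5->2->5->2->3.
Answer: (T^⊗4)[5][3] = -14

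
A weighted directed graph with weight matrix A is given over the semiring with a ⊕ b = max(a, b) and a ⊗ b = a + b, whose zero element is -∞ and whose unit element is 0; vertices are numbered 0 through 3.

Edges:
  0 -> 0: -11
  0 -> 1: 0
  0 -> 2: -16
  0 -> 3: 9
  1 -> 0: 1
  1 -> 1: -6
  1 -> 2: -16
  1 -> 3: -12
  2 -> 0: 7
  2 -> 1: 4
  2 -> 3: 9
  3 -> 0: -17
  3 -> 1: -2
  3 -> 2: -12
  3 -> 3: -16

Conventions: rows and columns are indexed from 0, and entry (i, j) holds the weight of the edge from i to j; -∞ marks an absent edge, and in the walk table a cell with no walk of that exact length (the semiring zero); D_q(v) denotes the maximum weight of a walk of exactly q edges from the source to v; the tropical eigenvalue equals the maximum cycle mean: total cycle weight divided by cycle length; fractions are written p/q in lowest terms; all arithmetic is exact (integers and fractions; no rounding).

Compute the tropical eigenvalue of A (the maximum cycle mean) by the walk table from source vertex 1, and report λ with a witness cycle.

q=0: [-∞, 0, -∞, -∞]
q=1: [1, -6, -16, -12]
q=2: [-5, 1, -15, 10]
q=3: [2, 8, -2, 4]
q=4: [9, 2, -8, 11]
Optimal cycle mean attained by: cycle 0->3->1->0, total 9 + (-2) + 1, length 3.
Answer: λ = 8/3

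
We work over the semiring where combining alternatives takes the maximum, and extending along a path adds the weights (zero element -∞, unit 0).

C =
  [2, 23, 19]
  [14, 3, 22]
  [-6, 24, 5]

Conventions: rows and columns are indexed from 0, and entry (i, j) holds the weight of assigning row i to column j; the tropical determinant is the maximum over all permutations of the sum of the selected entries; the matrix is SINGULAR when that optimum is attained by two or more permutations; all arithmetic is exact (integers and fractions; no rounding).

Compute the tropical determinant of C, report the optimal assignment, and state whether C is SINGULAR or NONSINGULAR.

σ = (0, 1, 2): 2 + 3 + 5 = 10
σ = (0, 2, 1): 2 + 22 + 24 = 48
σ = (1, 0, 2): 23 + 14 + 5 = 42
σ = (1, 2, 0): 23 + 22 + (-6) = 39
σ = (2, 0, 1): 19 + 14 + 24 = 57
σ = (2, 1, 0): 19 + 3 + (-6) = 16
Optimal value attained by: σ = (2, 0, 1).
Answer: det⊕(C) = 57; verdict: NONSINGULAR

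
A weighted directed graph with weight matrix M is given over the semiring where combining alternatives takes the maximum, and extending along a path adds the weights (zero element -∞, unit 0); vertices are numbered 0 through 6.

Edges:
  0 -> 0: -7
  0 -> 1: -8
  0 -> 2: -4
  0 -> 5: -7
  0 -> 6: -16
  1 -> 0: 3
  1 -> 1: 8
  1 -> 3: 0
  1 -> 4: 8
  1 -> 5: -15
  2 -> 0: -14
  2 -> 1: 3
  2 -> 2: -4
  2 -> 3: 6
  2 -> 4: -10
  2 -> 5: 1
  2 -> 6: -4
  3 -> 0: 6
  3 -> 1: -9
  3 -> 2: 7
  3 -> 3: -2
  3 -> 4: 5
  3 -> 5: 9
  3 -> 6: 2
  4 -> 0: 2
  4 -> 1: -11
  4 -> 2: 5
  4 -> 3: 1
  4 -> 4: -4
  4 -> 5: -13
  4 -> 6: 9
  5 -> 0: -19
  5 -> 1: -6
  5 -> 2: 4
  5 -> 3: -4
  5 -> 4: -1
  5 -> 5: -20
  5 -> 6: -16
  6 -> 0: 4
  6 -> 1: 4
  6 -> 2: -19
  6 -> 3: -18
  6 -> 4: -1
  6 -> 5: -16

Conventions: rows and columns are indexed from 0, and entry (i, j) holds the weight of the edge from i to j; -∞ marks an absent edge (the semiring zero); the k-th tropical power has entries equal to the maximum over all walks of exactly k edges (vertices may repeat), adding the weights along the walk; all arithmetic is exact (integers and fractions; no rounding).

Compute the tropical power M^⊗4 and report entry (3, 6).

M^⊗2:
  [-5, 0, -3, 2, 0, -3, -8]
  [11, 16, 13, 9, 16, 9, 17]
  [12, 11, 13, 4, 11, 15, 8]
  [7, 10, 13, 13, 8, 8, 14]
  [13, 13, 8, 11, 8, 10, 5]
  [2, 7, 4, 10, 2, 5, 8]
  [7, 12, 4, 4, 12, -3, 8]
M^⊗3:
  [8, 8, 9, 3, 8, 11, 9]
  [21, 24, 21, 19, 24, 18, 25]
  [14, 19, 19, 19, 19, 14, 20]
  [19, 18, 20, 19, 18, 22, 17]
  [17, 21, 18, 14, 21, 20, 17]
  [16, 15, 17, 10, 15, 19, 12]
  [15, 20, 17, 13, 20, 13, 21]
M^⊗4:
  [13, 16, 15, 15, 16, 12, 17]
  [29, 32, 29, 27, 32, 28, 33]
  [25, 27, 26, 25, 27, 28, 28]
  [25, 26, 26, 26, 26, 28, 27]
  [24, 29, 26, 24, 29, 23, 30]
  [18, 23, 23, 23, 23, 19, 24]
  [25, 28, 25, 23, 28, 22, 29]
Key observation: the optimum is the walk 3->2->1->4->6, with weight 7 + 3 + 8 + 9 = 27.
Optimal value attained by: walk 3->2->1->4->6.
Answer: (M^⊗4)[3][6] = 27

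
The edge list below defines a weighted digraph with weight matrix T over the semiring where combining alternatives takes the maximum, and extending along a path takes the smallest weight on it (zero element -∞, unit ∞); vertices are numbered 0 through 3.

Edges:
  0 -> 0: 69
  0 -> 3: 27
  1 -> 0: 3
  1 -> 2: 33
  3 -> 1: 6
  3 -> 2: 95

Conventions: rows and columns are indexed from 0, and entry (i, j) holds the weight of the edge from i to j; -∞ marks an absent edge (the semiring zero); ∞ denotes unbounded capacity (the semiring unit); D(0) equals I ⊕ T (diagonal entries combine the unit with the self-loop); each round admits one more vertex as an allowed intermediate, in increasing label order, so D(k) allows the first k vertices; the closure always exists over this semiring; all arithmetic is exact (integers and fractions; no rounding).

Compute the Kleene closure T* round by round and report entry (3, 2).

D(0):
  [∞, -∞, -∞, 27]
  [3, ∞, 33, -∞]
  [-∞, -∞, ∞, -∞]
  [-∞, 6, 95, ∞]
D(1):
  [∞, -∞, -∞, 27]
  [3, ∞, 33, 3]
  [-∞, -∞, ∞, -∞]
  [-∞, 6, 95, ∞]
D(2):
  [∞, -∞, -∞, 27]
  [3, ∞, 33, 3]
  [-∞, -∞, ∞, -∞]
  [3, 6, 95, ∞]
D(3):
  [∞, -∞, -∞, 27]
  [3, ∞, 33, 3]
  [-∞, -∞, ∞, -∞]
  [3, 6, 95, ∞]
D(4):
  [∞, 6, 27, 27]
  [3, ∞, 33, 3]
  [-∞, -∞, ∞, -∞]
  [3, 6, 95, ∞]
Answer: T*[3][2] = 95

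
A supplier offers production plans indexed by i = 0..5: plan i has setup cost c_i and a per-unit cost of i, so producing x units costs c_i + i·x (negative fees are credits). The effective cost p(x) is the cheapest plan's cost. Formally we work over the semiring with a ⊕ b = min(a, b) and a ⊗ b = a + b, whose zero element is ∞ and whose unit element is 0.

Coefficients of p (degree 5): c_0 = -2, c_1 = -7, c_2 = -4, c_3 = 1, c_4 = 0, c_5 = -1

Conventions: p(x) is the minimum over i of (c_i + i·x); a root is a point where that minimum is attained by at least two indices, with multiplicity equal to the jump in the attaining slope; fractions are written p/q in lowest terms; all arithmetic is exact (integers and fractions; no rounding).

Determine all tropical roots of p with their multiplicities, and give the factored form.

hull edge (i=0, c=-2) to (i=1, c=-7): slope -5, span 1
hull edge (i=1, c=-7) to (i=5, c=-1): slope 3/2, span 4
Factored form: p(x) = -1 ⊗ (x ⊕ (-3/2)) ⊗ (x ⊕ (-3/2)) ⊗ (x ⊕ (-3/2)) ⊗ (x ⊕ (-3/2)) ⊗ (x ⊕ 5)
Answer: roots = -3/2 (mult 4), 5 (mult 1)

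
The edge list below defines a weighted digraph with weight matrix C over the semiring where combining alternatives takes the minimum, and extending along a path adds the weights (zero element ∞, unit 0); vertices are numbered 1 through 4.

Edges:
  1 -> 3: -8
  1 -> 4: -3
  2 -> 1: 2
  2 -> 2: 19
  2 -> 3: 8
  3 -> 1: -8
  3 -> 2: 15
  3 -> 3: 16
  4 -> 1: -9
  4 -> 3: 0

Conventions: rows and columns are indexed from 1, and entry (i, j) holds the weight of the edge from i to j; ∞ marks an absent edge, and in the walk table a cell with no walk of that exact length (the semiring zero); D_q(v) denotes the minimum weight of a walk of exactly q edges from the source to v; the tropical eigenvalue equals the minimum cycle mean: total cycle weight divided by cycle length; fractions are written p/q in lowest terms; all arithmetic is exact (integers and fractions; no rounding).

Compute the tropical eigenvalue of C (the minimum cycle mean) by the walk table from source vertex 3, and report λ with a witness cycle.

q=0: [∞, ∞, 0, ∞]
q=1: [-8, 15, 16, ∞]
q=2: [8, 31, -16, -11]
q=3: [-24, -1, -11, 5]
q=4: [-19, 4, -32, -27]
Optimal cycle mean attained by: cycle 1->3->1, total (-8) + (-8), length 2.
Answer: λ = -8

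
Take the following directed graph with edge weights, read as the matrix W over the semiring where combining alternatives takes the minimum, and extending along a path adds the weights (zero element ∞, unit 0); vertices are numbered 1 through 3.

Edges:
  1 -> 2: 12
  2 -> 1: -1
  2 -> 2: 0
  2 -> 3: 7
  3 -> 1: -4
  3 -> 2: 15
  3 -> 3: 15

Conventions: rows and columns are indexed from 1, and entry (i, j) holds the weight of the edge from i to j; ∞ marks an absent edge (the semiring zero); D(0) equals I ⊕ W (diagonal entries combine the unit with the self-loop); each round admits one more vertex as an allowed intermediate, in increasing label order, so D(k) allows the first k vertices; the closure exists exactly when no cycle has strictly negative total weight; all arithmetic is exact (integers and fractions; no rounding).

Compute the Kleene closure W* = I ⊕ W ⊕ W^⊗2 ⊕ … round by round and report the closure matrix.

D(0):
  [0, 12, ∞]
  [-1, 0, 7]
  [-4, 15, 0]
D(1):
  [0, 12, ∞]
  [-1, 0, 7]
  [-4, 8, 0]
D(2):
  [0, 12, 19]
  [-1, 0, 7]
  [-4, 8, 0]
D(3):
  [0, 12, 19]
  [-1, 0, 7]
  [-4, 8, 0]
Answer: W* = [[0, 12, 19], [-1, 0, 7], [-4, 8, 0]]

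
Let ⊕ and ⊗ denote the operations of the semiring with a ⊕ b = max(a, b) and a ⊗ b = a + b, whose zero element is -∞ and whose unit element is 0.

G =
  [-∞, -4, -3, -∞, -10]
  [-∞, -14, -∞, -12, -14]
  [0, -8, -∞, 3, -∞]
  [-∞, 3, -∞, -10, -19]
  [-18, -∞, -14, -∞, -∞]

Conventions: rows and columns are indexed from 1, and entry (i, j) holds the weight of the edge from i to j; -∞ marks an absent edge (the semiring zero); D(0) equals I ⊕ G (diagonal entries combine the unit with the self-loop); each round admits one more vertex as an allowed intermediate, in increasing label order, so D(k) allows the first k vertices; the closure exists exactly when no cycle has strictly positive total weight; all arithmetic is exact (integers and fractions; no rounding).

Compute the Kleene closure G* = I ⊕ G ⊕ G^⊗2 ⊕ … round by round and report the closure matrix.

D(0):
  [0, -4, -3, -∞, -10]
  [-∞, 0, -∞, -12, -14]
  [0, -8, 0, 3, -∞]
  [-∞, 3, -∞, 0, -19]
  [-18, -∞, -14, -∞, 0]
D(1):
  [0, -4, -3, -∞, -10]
  [-∞, 0, -∞, -12, -14]
  [0, -4, 0, 3, -10]
  [-∞, 3, -∞, 0, -19]
  [-18, -22, -14, -∞, 0]
D(2):
  [0, -4, -3, -16, -10]
  [-∞, 0, -∞, -12, -14]
  [0, -4, 0, 3, -10]
  [-∞, 3, -∞, 0, -11]
  [-18, -22, -14, -34, 0]
D(3):
  [0, -4, -3, 0, -10]
  [-∞, 0, -∞, -12, -14]
  [0, -4, 0, 3, -10]
  [-∞, 3, -∞, 0, -11]
  [-14, -18, -14, -11, 0]
D(4):
  [0, 3, -3, 0, -10]
  [-∞, 0, -∞, -12, -14]
  [0, 6, 0, 3, -8]
  [-∞, 3, -∞, 0, -11]
  [-14, -8, -14, -11, 0]
D(5):
  [0, 3, -3, 0, -10]
  [-28, 0, -28, -12, -14]
  [0, 6, 0, 3, -8]
  [-25, 3, -25, 0, -11]
  [-14, -8, -14, -11, 0]
Answer: G* = [[0, 3, -3, 0, -10], [-28, 0, -28, -12, -14], [0, 6, 0, 3, -8], [-25, 3, -25, 0, -11], [-14, -8, -14, -11, 0]]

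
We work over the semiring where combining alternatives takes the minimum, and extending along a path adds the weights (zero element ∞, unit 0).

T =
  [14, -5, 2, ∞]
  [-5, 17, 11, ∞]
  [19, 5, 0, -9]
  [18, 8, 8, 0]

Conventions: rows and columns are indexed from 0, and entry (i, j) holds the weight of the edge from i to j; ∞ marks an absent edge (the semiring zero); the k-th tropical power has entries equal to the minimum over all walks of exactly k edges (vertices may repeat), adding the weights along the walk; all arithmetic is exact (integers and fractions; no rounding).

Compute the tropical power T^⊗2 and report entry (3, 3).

T^⊗2:
  [-10, 7, 2, -7]
  [9, -10, -3, 2]
  [0, -1, -1, -9]
  [3, 8, 8, -1]
Key observation: the optimum is the walk 3->2->3, with weight 8 + (-9) = -1.
Optimal value attained by: walk 3->2->3.
Answer: (T^⊗2)[3][3] = -1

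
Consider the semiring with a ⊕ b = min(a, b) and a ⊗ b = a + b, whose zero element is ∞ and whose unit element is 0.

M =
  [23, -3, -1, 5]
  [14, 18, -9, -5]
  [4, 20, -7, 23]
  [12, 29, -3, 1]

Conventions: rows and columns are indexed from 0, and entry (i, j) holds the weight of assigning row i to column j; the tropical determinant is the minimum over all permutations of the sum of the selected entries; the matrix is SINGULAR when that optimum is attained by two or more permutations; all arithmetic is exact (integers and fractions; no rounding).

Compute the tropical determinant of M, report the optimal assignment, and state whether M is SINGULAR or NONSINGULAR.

σ = (0, 1, 2, 3): 23 + 18 + (-7) + 1 = 35
σ = (0, 1, 3, 2): 23 + 18 + 23 + (-3) = 61
σ = (0, 2, 1, 3): 23 + (-9) + 20 + 1 = 35
σ = (0, 2, 3, 1): 23 + (-9) + 23 + 29 = 66
σ = (0, 3, 1, 2): 23 + (-5) + 20 + (-3) = 35
σ = (0, 3, 2, 1): 23 + (-5) + (-7) + 29 = 40
σ = (1, 0, 2, 3): (-3) + 14 + (-7) + 1 = 5
σ = (1, 0, 3, 2): (-3) + 14 + 23 + (-3) = 31
σ = (1, 2, 0, 3): (-3) + (-9) + 4 + 1 = -7
σ = (1, 2, 3, 0): (-3) + (-9) + 23 + 12 = 23
σ = (1, 3, 0, 2): (-3) + (-5) + 4 + (-3) = -7
σ = (1, 3, 2, 0): (-3) + (-5) + (-7) + 12 = -3
σ = (2, 0, 1, 3): (-1) + 14 + 20 + 1 = 34
σ = (2, 0, 3, 1): (-1) + 14 + 23 + 29 = 65
σ = (2, 1, 0, 3): (-1) + 18 + 4 + 1 = 22
σ = (2, 1, 3, 0): (-1) + 18 + 23 + 12 = 52
σ = (2, 3, 0, 1): (-1) + (-5) + 4 + 29 = 27
σ = (2, 3, 1, 0): (-1) + (-5) + 20 + 12 = 26
σ = (3, 0, 1, 2): 5 + 14 + 20 + (-3) = 36
σ = (3, 0, 2, 1): 5 + 14 + (-7) + 29 = 41
σ = (3, 1, 0, 2): 5 + 18 + 4 + (-3) = 24
σ = (3, 1, 2, 0): 5 + 18 + (-7) + 12 = 28
σ = (3, 2, 0, 1): 5 + (-9) + 4 + 29 = 29
σ = (3, 2, 1, 0): 5 + (-9) + 20 + 12 = 28
Optimal value attained by: σ = (1, 2, 0, 3).
Answer: det⊕(M) = -7; verdict: SINGULAR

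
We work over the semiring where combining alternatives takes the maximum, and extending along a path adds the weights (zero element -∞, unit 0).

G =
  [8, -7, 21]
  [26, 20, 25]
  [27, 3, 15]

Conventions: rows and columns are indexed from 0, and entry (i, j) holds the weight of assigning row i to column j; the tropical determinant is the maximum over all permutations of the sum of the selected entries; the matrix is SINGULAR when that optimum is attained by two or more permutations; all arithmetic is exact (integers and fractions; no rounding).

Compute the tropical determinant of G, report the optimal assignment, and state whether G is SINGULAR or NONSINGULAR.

σ = (0, 1, 2): 8 + 20 + 15 = 43
σ = (0, 2, 1): 8 + 25 + 3 = 36
σ = (1, 0, 2): (-7) + 26 + 15 = 34
σ = (1, 2, 0): (-7) + 25 + 27 = 45
σ = (2, 0, 1): 21 + 26 + 3 = 50
σ = (2, 1, 0): 21 + 20 + 27 = 68
Optimal value attained by: σ = (2, 1, 0).
Answer: det⊕(G) = 68; verdict: NONSINGULAR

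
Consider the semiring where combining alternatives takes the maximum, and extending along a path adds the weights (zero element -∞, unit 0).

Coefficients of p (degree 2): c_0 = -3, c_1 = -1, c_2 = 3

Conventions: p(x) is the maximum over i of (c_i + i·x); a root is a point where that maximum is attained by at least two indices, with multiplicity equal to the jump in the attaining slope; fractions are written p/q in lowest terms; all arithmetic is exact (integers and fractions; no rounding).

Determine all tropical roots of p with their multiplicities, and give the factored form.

hull edge (i=0, c=-3) to (i=2, c=3): slope 3, span 2
Factored form: p(x) = 3 ⊗ (x ⊕ (-3)) ⊗ (x ⊕ (-3))
Answer: roots = -3 (mult 2)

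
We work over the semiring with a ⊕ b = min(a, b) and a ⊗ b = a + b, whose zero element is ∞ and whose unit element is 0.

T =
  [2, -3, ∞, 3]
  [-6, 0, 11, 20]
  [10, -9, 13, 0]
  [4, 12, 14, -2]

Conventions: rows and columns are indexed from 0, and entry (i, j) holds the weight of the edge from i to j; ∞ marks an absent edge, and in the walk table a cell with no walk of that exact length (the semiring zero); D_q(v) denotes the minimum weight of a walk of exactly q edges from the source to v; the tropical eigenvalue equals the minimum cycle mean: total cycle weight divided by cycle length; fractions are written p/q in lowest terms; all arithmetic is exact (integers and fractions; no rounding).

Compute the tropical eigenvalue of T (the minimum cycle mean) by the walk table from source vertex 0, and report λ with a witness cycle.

q=0: [0, ∞, ∞, ∞]
q=1: [2, -3, ∞, 3]
q=2: [-9, -3, 8, 1]
q=3: [-9, -12, 8, -6]
q=4: [-18, -12, -1, -8]
Optimal cycle mean attained by: cycle 0->1->0, total (-3) + (-6), length 2.
Answer: λ = -9/2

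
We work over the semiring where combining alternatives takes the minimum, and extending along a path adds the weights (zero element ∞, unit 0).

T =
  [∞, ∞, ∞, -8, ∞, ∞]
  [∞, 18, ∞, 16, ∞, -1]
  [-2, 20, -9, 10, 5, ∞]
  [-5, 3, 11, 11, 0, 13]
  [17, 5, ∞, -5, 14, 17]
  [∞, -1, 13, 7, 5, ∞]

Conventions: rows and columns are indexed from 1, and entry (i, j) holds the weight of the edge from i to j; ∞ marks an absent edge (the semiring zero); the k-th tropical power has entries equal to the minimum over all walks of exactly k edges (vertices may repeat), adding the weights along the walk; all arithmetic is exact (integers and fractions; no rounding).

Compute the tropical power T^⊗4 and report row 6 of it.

T^⊗2:
  [-13, -5, 3, 3, -8, 5]
  [11, -2, 12, 6, 4, 17]
  [-11, 10, -18, -10, -4, 19]
  [6, 5, 2, -13, 11, 2]
  [-10, -2, 6, 6, -5, 4]
  [2, 10, 4, 0, 7, -2]
T^⊗3:
  [-2, -3, -6, -21, 3, -6]
  [1, 9, 3, -1, 6, -3]
  [-20, -7, -27, -19, -13, 3]
  [-18, -10, -7, -2, -13, 0]
  [1, 0, -3, -18, 6, -3]
  [-5, -3, -5, -6, 0, 9]
T^⊗4:
  [-26, -18, -15, -10, -21, -8]
  [-6, -4, -6, -7, -1, 8]
  [-29, -16, -36, -28, -22, -8]
  [-9, -8, -16, -26, -2, -11]
  [-23, -15, -12, -7, -18, -5]
  [-11, -3, -14, -13, -6, -4]
Answer: row 6 of T^⊗4 = [-11, -3, -14, -13, -6, -4]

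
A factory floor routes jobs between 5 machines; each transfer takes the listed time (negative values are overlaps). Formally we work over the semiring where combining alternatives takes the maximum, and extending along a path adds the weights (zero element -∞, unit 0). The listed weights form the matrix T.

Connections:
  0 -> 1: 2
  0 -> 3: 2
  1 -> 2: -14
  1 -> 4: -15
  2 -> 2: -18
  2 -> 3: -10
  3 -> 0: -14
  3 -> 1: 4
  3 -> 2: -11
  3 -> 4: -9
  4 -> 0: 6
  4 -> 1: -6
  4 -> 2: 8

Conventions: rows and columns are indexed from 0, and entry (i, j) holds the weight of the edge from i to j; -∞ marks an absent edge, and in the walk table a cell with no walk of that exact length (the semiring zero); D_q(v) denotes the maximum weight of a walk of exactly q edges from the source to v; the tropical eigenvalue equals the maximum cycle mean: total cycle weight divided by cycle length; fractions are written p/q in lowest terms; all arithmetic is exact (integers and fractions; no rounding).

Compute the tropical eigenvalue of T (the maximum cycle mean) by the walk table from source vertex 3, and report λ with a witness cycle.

q=0: [-∞, -∞, -∞, 0, -∞]
q=1: [-14, 4, -11, -∞, -9]
q=2: [-3, -12, -1, -12, -11]
q=3: [-5, -1, -3, -1, -21]
q=4: [-15, 3, -12, -3, -10]
q=5: [-4, 1, -2, -13, -12]
Optimal cycle mean attained by: cycle 0->3->4->0, total 2 + (-9) + 6, length 3.
Answer: λ = -1/3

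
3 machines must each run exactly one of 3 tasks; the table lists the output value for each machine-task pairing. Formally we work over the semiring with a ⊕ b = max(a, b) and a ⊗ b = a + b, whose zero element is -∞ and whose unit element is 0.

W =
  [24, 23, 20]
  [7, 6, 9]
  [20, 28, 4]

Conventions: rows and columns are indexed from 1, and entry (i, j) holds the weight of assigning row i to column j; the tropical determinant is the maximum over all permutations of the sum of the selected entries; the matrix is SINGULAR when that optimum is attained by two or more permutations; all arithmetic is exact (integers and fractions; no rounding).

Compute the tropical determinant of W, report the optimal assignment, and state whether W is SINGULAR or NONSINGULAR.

σ = (1, 2, 3): 24 + 6 + 4 = 34
σ = (1, 3, 2): 24 + 9 + 28 = 61
σ = (2, 1, 3): 23 + 7 + 4 = 34
σ = (2, 3, 1): 23 + 9 + 20 = 52
σ = (3, 1, 2): 20 + 7 + 28 = 55
σ = (3, 2, 1): 20 + 6 + 20 = 46
Optimal value attained by: σ = (1, 3, 2).
Answer: det⊕(W) = 61; verdict: NONSINGULAR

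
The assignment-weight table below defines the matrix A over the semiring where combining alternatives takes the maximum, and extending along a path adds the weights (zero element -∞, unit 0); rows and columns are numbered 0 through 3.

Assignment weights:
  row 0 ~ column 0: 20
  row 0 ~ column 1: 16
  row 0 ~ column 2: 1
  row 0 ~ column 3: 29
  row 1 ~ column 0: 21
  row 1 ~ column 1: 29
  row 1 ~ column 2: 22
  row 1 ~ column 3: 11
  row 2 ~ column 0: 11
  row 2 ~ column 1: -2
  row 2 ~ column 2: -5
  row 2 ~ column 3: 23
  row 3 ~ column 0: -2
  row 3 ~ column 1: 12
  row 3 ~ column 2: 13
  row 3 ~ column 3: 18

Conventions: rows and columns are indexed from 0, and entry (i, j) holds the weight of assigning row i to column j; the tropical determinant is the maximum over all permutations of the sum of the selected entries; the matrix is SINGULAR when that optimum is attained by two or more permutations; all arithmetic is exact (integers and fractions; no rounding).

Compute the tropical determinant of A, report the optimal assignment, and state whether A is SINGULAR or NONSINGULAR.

σ = (0, 1, 2, 3): 20 + 29 + (-5) + 18 = 62
σ = (0, 1, 3, 2): 20 + 29 + 23 + 13 = 85
σ = (0, 2, 1, 3): 20 + 22 + (-2) + 18 = 58
σ = (0, 2, 3, 1): 20 + 22 + 23 + 12 = 77
σ = (0, 3, 1, 2): 20 + 11 + (-2) + 13 = 42
σ = (0, 3, 2, 1): 20 + 11 + (-5) + 12 = 38
σ = (1, 0, 2, 3): 16 + 21 + (-5) + 18 = 50
σ = (1, 0, 3, 2): 16 + 21 + 23 + 13 = 73
σ = (1, 2, 0, 3): 16 + 22 + 11 + 18 = 67
σ = (1, 2, 3, 0): 16 + 22 + 23 + (-2) = 59
σ = (1, 3, 0, 2): 16 + 11 + 11 + 13 = 51
σ = (1, 3, 2, 0): 16 + 11 + (-5) + (-2) = 20
σ = (2, 0, 1, 3): 1 + 21 + (-2) + 18 = 38
σ = (2, 0, 3, 1): 1 + 21 + 23 + 12 = 57
σ = (2, 1, 0, 3): 1 + 29 + 11 + 18 = 59
σ = (2, 1, 3, 0): 1 + 29 + 23 + (-2) = 51
σ = (2, 3, 0, 1): 1 + 11 + 11 + 12 = 35
σ = (2, 3, 1, 0): 1 + 11 + (-2) + (-2) = 8
σ = (3, 0, 1, 2): 29 + 21 + (-2) + 13 = 61
σ = (3, 0, 2, 1): 29 + 21 + (-5) + 12 = 57
σ = (3, 1, 0, 2): 29 + 29 + 11 + 13 = 82
σ = (3, 1, 2, 0): 29 + 29 + (-5) + (-2) = 51
σ = (3, 2, 0, 1): 29 + 22 + 11 + 12 = 74
σ = (3, 2, 1, 0): 29 + 22 + (-2) + (-2) = 47
Optimal value attained by: σ = (0, 1, 3, 2).
Answer: det⊕(A) = 85; verdict: NONSINGULAR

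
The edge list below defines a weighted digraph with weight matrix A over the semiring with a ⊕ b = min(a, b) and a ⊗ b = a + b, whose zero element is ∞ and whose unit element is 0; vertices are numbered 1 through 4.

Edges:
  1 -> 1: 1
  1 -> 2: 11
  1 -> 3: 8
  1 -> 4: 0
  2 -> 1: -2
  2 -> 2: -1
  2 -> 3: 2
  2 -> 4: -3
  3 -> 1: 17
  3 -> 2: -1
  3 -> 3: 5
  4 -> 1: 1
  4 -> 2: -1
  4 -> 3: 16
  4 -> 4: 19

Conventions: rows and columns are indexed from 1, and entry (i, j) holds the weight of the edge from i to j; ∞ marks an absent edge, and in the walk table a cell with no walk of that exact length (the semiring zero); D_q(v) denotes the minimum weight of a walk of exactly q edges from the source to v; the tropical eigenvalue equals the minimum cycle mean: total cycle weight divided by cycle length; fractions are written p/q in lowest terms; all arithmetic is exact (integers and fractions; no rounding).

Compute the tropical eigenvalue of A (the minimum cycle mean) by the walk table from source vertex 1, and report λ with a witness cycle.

q=0: [0, ∞, ∞, ∞]
q=1: [1, 11, 8, 0]
q=2: [1, -1, 9, 1]
q=3: [-3, -2, 1, -4]
q=4: [-4, -5, 0, -5]
Optimal cycle mean attained by: cycle 2->4->2, total (-3) + (-1), length 2.
Answer: λ = -2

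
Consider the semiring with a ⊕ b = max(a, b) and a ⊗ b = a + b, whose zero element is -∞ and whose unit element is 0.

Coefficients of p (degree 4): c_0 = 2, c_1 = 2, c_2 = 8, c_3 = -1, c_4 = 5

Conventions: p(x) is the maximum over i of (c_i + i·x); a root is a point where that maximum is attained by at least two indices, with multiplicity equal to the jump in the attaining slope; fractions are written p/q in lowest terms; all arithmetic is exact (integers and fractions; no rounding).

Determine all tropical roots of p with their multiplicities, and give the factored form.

hull edge (i=0, c=2) to (i=2, c=8): slope 3, span 2
hull edge (i=2, c=8) to (i=4, c=5): slope -3/2, span 2
Factored form: p(x) = 5 ⊗ (x ⊕ (-3)) ⊗ (x ⊕ (-3)) ⊗ (x ⊕ 3/2) ⊗ (x ⊕ 3/2)
Answer: roots = -3 (mult 2), 3/2 (mult 2)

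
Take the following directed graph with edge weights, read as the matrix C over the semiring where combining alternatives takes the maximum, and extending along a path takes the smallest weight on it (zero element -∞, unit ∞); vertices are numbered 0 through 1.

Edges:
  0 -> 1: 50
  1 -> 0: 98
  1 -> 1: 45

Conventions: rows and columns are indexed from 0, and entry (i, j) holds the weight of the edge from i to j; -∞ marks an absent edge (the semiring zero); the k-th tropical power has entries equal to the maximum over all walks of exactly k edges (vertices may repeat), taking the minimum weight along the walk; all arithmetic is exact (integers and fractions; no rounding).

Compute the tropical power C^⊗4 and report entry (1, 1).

C^⊗2:
  [50, 45]
  [45, 50]
C^⊗3:
  [45, 50]
  [50, 45]
C^⊗4:
  [50, 45]
  [45, 50]
Key observation: the optimum is the walk 1->0->1->0->1, with weight 98 min 50 min 98 min 50 = 50.
Optimal value attained by: walk 1->0->1->0->1.
Answer: (C^⊗4)[1][1] = 50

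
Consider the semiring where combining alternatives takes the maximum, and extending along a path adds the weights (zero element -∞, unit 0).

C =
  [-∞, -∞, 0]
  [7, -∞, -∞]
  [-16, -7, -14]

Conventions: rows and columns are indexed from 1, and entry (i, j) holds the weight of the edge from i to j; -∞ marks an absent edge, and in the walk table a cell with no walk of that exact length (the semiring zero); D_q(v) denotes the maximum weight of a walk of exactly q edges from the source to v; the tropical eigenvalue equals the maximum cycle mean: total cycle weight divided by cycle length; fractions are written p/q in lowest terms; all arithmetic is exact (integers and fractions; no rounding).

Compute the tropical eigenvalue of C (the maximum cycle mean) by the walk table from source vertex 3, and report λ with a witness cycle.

q=0: [-∞, -∞, 0]
q=1: [-16, -7, -14]
q=2: [0, -21, -16]
q=3: [-14, -23, 0]
Optimal cycle mean attained by: cycle 1->3->2->1, total 0 + (-7) + 7, length 3.
Answer: λ = 0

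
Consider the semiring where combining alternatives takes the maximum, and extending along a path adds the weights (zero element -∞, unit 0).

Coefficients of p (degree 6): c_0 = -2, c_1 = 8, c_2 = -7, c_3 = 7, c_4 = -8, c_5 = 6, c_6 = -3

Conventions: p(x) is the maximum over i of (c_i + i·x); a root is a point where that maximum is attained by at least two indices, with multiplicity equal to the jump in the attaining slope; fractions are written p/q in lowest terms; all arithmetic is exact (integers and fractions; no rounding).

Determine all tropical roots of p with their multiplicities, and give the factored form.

hull edge (i=0, c=-2) to (i=1, c=8): slope 10, span 1
hull edge (i=1, c=8) to (i=5, c=6): slope -1/2, span 4
hull edge (i=5, c=6) to (i=6, c=-3): slope -9, span 1
Factored form: p(x) = -3 ⊗ (x ⊕ (-10)) ⊗ (x ⊕ 1/2) ⊗ (x ⊕ 1/2) ⊗ (x ⊕ 1/2) ⊗ (x ⊕ 1/2) ⊗ (x ⊕ 9)
Answer: roots = -10 (mult 1), 1/2 (mult 4), 9 (mult 1)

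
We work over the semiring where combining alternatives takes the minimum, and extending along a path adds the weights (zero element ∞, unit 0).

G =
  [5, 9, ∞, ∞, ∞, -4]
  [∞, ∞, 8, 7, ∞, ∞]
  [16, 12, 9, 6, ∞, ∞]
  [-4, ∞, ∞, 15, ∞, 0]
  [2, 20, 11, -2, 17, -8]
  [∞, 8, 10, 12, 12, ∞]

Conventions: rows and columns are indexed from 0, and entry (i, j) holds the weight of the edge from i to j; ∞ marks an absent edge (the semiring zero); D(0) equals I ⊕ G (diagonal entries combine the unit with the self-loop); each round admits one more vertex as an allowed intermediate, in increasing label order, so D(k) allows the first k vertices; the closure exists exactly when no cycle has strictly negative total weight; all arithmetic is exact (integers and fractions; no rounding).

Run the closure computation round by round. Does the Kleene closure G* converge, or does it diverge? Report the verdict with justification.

D(0):
  [0, 9, ∞, ∞, ∞, -4]
  [∞, 0, 8, 7, ∞, ∞]
  [16, 12, 0, 6, ∞, ∞]
  [-4, ∞, ∞, 0, ∞, 0]
  [2, 20, 11, -2, 0, -8]
  [∞, 8, 10, 12, 12, 0]
D(1):
  [0, 9, ∞, ∞, ∞, -4]
  [∞, 0, 8, 7, ∞, ∞]
  [16, 12, 0, 6, ∞, 12]
  [-4, 5, ∞, 0, ∞, -8]
  [2, 11, 11, -2, 0, -8]
  [∞, 8, 10, 12, 12, 0]
D(2):
  [0, 9, 17, 16, ∞, -4]
  [∞, 0, 8, 7, ∞, ∞]
  [16, 12, 0, 6, ∞, 12]
  [-4, 5, 13, 0, ∞, -8]
  [2, 11, 11, -2, 0, -8]
  [∞, 8, 10, 12, 12, 0]
D(3):
  [0, 9, 17, 16, ∞, -4]
  [24, 0, 8, 7, ∞, 20]
  [16, 12, 0, 6, ∞, 12]
  [-4, 5, 13, 0, ∞, -8]
  [2, 11, 11, -2, 0, -8]
  [26, 8, 10, 12, 12, 0]
D(4):
  [0, 9, 17, 16, ∞, -4]
  [3, 0, 8, 7, ∞, -1]
  [2, 11, 0, 6, ∞, -2]
  [-4, 5, 13, 0, ∞, -8]
  [-6, 3, 11, -2, 0, -10]
  [8, 8, 10, 12, 12, 0]
D(5):
  [0, 9, 17, 16, ∞, -4]
  [3, 0, 8, 7, ∞, -1]
  [2, 11, 0, 6, ∞, -2]
  [-4, 5, 13, 0, ∞, -8]
  [-6, 3, 11, -2, 0, -10]
  [6, 8, 10, 10, 12, 0]
D(6):
  [0, 4, 6, 6, 8, -4]
  [3, 0, 8, 7, 11, -1]
  [2, 6, 0, 6, 10, -2]
  [-4, 0, 2, 0, 4, -8]
  [-6, -2, 0, -2, 0, -10]
  [6, 8, 10, 10, 12, 0]
Key observation: every diagonal entry stays at the unit through all rounds, so no improving cycle exists.
Answer: CONVERGES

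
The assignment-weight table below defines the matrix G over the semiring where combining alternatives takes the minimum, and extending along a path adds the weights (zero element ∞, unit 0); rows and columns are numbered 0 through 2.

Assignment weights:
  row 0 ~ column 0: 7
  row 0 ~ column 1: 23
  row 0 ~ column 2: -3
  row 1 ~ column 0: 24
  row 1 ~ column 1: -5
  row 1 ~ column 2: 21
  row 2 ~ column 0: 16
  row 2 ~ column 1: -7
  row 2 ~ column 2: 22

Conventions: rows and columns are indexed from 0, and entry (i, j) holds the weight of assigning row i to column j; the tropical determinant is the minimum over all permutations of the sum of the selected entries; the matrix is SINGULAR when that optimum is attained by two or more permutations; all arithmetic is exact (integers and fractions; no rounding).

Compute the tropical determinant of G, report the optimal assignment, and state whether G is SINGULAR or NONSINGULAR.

σ = (0, 1, 2): 7 + (-5) + 22 = 24
σ = (0, 2, 1): 7 + 21 + (-7) = 21
σ = (1, 0, 2): 23 + 24 + 22 = 69
σ = (1, 2, 0): 23 + 21 + 16 = 60
σ = (2, 0, 1): (-3) + 24 + (-7) = 14
σ = (2, 1, 0): (-3) + (-5) + 16 = 8
Optimal value attained by: σ = (2, 1, 0).
Answer: det⊕(G) = 8; verdict: NONSINGULAR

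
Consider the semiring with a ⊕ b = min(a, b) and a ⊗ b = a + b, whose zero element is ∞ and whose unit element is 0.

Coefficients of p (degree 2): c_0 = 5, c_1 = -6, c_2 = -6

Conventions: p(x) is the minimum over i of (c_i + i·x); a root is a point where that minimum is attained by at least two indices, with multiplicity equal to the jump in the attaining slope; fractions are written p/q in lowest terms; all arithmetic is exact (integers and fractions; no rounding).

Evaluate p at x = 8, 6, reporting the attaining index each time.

p(8) = min(5+0·8=5, -6+1·8=2, -6+2·8=10) = 2 (attained by i=1)
p(6) = min(5+0·6=5, -6+1·6=0, -6+2·6=6) = 0 (attained by i=1)
Answer: p(8) = 2; p(6) = 0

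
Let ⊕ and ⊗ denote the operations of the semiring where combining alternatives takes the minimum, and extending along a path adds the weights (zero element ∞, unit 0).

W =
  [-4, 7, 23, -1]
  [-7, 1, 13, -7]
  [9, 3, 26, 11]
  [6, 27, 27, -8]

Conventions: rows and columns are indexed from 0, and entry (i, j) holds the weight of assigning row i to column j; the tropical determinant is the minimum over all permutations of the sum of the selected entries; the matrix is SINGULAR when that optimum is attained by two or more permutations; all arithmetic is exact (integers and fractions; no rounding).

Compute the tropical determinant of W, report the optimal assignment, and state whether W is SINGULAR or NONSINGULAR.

σ = (0, 1, 2, 3): (-4) + 1 + 26 + (-8) = 15
σ = (0, 1, 3, 2): (-4) + 1 + 11 + 27 = 35
σ = (0, 2, 1, 3): (-4) + 13 + 3 + (-8) = 4
σ = (0, 2, 3, 1): (-4) + 13 + 11 + 27 = 47
σ = (0, 3, 1, 2): (-4) + (-7) + 3 + 27 = 19
σ = (0, 3, 2, 1): (-4) + (-7) + 26 + 27 = 42
σ = (1, 0, 2, 3): 7 + (-7) + 26 + (-8) = 18
σ = (1, 0, 3, 2): 7 + (-7) + 11 + 27 = 38
σ = (1, 2, 0, 3): 7 + 13 + 9 + (-8) = 21
σ = (1, 2, 3, 0): 7 + 13 + 11 + 6 = 37
σ = (1, 3, 0, 2): 7 + (-7) + 9 + 27 = 36
σ = (1, 3, 2, 0): 7 + (-7) + 26 + 6 = 32
σ = (2, 0, 1, 3): 23 + (-7) + 3 + (-8) = 11
σ = (2, 0, 3, 1): 23 + (-7) + 11 + 27 = 54
σ = (2, 1, 0, 3): 23 + 1 + 9 + (-8) = 25
σ = (2, 1, 3, 0): 23 + 1 + 11 + 6 = 41
σ = (2, 3, 0, 1): 23 + (-7) + 9 + 27 = 52
σ = (2, 3, 1, 0): 23 + (-7) + 3 + 6 = 25
σ = (3, 0, 1, 2): (-1) + (-7) + 3 + 27 = 22
σ = (3, 0, 2, 1): (-1) + (-7) + 26 + 27 = 45
σ = (3, 1, 0, 2): (-1) + 1 + 9 + 27 = 36
σ = (3, 1, 2, 0): (-1) + 1 + 26 + 6 = 32
σ = (3, 2, 0, 1): (-1) + 13 + 9 + 27 = 48
σ = (3, 2, 1, 0): (-1) + 13 + 3 + 6 = 21
Optimal value attained by: σ = (0, 2, 1, 3).
Answer: det⊕(W) = 4; verdict: NONSINGULAR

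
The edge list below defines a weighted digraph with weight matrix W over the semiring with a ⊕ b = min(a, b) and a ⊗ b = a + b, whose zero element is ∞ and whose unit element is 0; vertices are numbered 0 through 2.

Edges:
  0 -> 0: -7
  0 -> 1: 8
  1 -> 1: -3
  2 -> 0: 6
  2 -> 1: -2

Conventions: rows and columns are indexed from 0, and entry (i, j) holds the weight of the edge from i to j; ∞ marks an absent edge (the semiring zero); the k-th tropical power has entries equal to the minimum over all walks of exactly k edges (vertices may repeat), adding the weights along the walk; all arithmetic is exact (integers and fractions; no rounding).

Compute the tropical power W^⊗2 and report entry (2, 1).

W^⊗2:
  [-14, 1, ∞]
  [∞, -6, ∞]
  [-1, -5, ∞]
Key observation: the optimum is the walk 2->1->1, with weight (-2) + (-3) = -5.
Optimal value attained by: walk 2->1->1.
Answer: (W^⊗2)[2][1] = -5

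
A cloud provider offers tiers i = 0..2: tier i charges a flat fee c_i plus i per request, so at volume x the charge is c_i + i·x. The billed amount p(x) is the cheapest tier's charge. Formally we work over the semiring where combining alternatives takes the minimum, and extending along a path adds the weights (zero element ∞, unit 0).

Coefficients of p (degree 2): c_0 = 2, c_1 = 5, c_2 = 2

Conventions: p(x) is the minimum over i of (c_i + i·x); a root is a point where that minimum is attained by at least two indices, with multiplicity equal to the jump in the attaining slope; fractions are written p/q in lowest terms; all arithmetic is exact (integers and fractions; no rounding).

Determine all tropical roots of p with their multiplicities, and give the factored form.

hull edge (i=0, c=2) to (i=2, c=2): slope 0, span 2
Factored form: p(x) = 2 ⊗ (x ⊕ 0) ⊗ (x ⊕ 0)
Answer: roots = 0 (mult 2)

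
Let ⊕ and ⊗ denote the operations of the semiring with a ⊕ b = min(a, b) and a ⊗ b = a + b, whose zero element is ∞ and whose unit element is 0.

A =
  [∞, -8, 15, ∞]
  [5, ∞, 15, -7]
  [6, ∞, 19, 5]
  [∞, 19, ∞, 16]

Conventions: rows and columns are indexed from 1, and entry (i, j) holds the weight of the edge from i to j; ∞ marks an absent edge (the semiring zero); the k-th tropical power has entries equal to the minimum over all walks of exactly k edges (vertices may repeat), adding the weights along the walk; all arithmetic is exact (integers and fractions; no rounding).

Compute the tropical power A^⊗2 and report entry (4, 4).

A^⊗2:
  [-3, ∞, 7, -15]
  [21, -3, 20, 9]
  [25, -2, 21, 21]
  [24, 35, 34, 12]
Key observation: the optimum is the walk 4->2->4, with weight 19 + (-7) = 12.
Optimal value attained by: walk 4->2->4.
Answer: (A^⊗2)[4][4] = 12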